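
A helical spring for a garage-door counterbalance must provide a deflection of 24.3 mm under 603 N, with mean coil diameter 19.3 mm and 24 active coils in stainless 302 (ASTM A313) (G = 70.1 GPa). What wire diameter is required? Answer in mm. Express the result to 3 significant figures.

4.70 mm

Required rate k = F/δ = 603/24.3 = 24.815 N/mm
d = (8D³N_a·k / G)^(1/4) = (8·19.3³·24·24.815 / (70.1×10³))^0.25
  = (488.61)^0.25 = 4.7016 mm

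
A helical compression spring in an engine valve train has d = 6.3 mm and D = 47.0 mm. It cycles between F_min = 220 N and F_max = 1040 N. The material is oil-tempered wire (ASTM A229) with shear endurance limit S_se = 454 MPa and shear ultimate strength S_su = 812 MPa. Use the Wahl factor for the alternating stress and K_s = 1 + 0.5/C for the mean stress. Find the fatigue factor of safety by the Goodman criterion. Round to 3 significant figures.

1.09

C = D/d = 47.0/6.3 = 7.4603; K_W = (4C−1)/(4C−4)+0.615/C = 1.1985; K_s = 1+0.5/C = 1.0670
F_a = (F_max−F_min)/2 = 410 N; F_m = (F_max+F_min)/2 = 630 N
τ_a = K_W·8F_aD/(πd³) = 1.1985 × 196.25 = 235.21 MPa
τ_m = K_s·8F_mD/(πd³) = 1.0670 × 301.55 = 321.76 MPa
Goodman: 1/n_f = τ_a/S_se + τ_m/S_su = 235.21/454 + 321.76/812 = 0.51808 + 0.39625 = 0.91433
n_f = 1/0.91433 = 1.094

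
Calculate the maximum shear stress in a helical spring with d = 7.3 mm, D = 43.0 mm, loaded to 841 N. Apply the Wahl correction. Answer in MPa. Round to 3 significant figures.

Spring index C = D/d = 43.0/7.3 = 5.8904
K_W = (4C−1)/(4C−4) + 0.615/C = 22.562/19.562 + 0.1044 = 1.2578
τ₀ = 8FD/(πd³) = 8·841·43.0/(π·7.3³) = 289304/1222.1 = 236.72 MPa
τ_max = K·τ₀ = 1.2578 × 236.72 = 297.74 MPa

298 MPa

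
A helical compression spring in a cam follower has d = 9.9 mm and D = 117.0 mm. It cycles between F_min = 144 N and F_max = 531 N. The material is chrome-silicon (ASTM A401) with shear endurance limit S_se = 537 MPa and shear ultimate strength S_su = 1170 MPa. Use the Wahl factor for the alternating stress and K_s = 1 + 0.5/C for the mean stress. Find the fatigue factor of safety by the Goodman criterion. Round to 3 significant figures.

4.62

C = D/d = 117.0/9.9 = 11.8182; K_W = (4C−1)/(4C−4)+0.615/C = 1.1214; K_s = 1+0.5/C = 1.0423
F_a = (F_max−F_min)/2 = 193.5 N; F_m = (F_max+F_min)/2 = 337.5 N
τ_a = K_W·8F_aD/(πd³) = 1.1214 × 59.416 = 66.627 MPa
τ_m = K_s·8F_mD/(πd³) = 1.0423 × 103.63 = 108.02 MPa
Goodman: 1/n_f = τ_a/S_se + τ_m/S_su = 66.627/537 + 108.02/1170 = 0.12407 + 0.09232 = 0.21639
n_f = 1/0.21639 = 4.621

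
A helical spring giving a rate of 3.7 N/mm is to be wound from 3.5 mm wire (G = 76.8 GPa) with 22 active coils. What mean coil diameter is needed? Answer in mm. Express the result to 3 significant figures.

26.1 mm

D = (Gd⁴/(8N_a·k))^(1/3) = (76.8×10³·3.5⁴/(8·22·3.7))^(1/3)
  = (17697.8)^(1/3) = 26.0599 mm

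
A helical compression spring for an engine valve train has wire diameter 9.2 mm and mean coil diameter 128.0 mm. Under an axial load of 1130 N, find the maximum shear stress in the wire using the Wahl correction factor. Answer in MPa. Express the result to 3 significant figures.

Spring index C = D/d = 128.0/9.2 = 13.9130
K_W = (4C−1)/(4C−4) + 0.615/C = 54.652/51.652 + 0.0442 = 1.1023
τ₀ = 8FD/(πd³) = 8·1130·128.0/(π·9.2³) = 1.15712e+06/2446.3 = 473 MPa
τ_max = K·τ₀ = 1.1023 × 473 = 521.38 MPa

521 MPa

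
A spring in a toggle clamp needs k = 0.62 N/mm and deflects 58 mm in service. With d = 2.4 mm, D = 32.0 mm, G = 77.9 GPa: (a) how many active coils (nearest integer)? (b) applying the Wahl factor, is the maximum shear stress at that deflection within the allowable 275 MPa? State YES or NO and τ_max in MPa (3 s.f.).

(a) 16 coils; (b) YES, τ_max = 233 MPa

N_a = Gd⁴/(8D³k) = (77.9×10³)(2.4⁴)/(8·32.0³·0.62) = 15.9 → N_a = 16
Actual rate k = Gd⁴/(8D³·16) = 0.6162 N/mm
Working load F = kδ = 0.6162·58 = 35.74 N
C = 32.0/2.4 = 13.3333; K_W = (4C−1)/(4C−4)+0.615/C = 1.1069
τ_max = K_W·8FD/(πd³) = 1.1069·210.67 = 233.2 MPa
τ_max ≤ 275 MPa → acceptable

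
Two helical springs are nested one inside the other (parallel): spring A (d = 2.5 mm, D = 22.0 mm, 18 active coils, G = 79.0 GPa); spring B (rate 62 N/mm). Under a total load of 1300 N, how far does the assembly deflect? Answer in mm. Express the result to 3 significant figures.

k_A = Gd⁴/(8D³N_a) = (79.0×10³)(2.5⁴)/(8·22.0³·18) = 2.0126 N/mm
Parallel: k_eq = 2.0126 + 62 = 64.013 N/mm
δ = F/k_eq = 1300/64.013 = 20.309 mm

20.3 mm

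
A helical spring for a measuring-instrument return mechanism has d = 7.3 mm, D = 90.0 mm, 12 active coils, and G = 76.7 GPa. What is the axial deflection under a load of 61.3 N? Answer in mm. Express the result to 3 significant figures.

k = Gd⁴/(8D³N_a) = (76.7×10³)(7.3⁴)/(8·90.0³·12) = 3.1123 N/mm
δ = F/k = 61.3 / 3.1123 = 19.696 mm

19.7 mm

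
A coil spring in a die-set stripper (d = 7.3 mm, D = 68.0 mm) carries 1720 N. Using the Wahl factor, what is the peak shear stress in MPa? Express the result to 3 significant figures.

885 MPa

Spring index C = D/d = 68.0/7.3 = 9.3151
K_W = (4C−1)/(4C−4) + 0.615/C = 36.260/33.260 + 0.0660 = 1.1562
τ₀ = 8FD/(πd³) = 8·1720·68.0/(π·7.3³) = 935680/1222.1 = 765.61 MPa
τ_max = K·τ₀ = 1.1562 × 765.61 = 885.22 MPa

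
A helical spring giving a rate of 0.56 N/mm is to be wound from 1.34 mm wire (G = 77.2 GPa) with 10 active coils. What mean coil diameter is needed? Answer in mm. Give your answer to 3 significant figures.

D = (Gd⁴/(8N_a·k))^(1/3) = (77.2×10³·1.34⁴/(8·10·0.56))^(1/3)
  = (5555.95)^(1/3) = 17.7114 mm

17.7 mm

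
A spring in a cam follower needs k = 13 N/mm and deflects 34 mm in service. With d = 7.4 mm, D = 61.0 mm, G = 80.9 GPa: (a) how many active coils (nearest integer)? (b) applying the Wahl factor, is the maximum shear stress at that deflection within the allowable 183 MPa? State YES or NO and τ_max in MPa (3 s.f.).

N_a = Gd⁴/(8D³k) = (80.9×10³)(7.4⁴)/(8·61.0³·13) = 10.28 → N_a = 10
Actual rate k = Gd⁴/(8D³·10) = 13.36 N/mm
Working load F = kδ = 13.36·34 = 454.23 N
C = 61.0/7.4 = 8.2432; K_W = (4C−1)/(4C−4)+0.615/C = 1.1782
τ_max = K_W·8FD/(πd³) = 1.1782·174.12 = 205.14 MPa
τ_max > 183 MPa → exceeds allowable

(a) 10 coils; (b) NO, τ_max = 205 MPa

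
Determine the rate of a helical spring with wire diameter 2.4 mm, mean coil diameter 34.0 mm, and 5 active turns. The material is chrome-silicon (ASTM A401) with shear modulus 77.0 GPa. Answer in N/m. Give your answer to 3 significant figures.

k = Gd⁴/(8D³N_a) = (77.0×10³ × 2.4⁴) / (8 × 34.0³ × 5)
  = 2.55468e+06 / 1.57216e+06 = 1.6249 N/mm = 1624.9 N/m

1620 N/m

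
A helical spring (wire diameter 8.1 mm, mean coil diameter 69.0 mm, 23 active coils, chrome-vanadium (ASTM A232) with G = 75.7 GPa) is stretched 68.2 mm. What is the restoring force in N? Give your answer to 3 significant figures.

368 N

k = Gd⁴/(8D³N_a) = (75.7×10³)(8.1⁴)/(8·69.0³·23) = 5.391 N/mm
F = k·δ = 5.391 × 68.2 = 367.67 N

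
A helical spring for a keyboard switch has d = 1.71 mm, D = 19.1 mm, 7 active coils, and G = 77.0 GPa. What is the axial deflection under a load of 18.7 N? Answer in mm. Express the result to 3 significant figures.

k = Gd⁴/(8D³N_a) = (77.0×10³)(1.71⁴)/(8·19.1³·7) = 1.6873 N/mm
δ = F/k = 18.7 / 1.6873 = 11.083 mm

11.1 mm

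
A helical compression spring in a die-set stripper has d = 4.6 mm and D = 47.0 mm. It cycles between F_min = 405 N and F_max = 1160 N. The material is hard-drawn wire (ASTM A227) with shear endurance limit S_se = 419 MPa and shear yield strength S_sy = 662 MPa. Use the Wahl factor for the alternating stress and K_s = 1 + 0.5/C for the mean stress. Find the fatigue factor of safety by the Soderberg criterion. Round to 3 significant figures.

0.359

C = D/d = 47.0/4.6 = 10.2174; K_W = (4C−1)/(4C−4)+0.615/C = 1.1416; K_s = 1+0.5/C = 1.0489
F_a = (F_max−F_min)/2 = 377.5 N; F_m = (F_max+F_min)/2 = 782.5 N
τ_a = K_W·8F_aD/(πd³) = 1.1416 × 464.17 = 529.88 MPa
τ_m = K_s·8F_mD/(πd³) = 1.0489 × 962.16 = 1009.2 MPa
Soderberg: 1/n_f = τ_a/S_se + τ_m/S_sy = 529.88/419 + 1009.2/662 = 1.26464 + 1.52454 = 2.7892
n_f = 1/2.7892 = 0.3585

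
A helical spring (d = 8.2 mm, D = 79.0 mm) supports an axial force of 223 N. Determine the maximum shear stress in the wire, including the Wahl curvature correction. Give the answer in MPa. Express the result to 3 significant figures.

Spring index C = D/d = 79.0/8.2 = 9.6341
K_W = (4C−1)/(4C−4) + 0.615/C = 37.537/34.537 + 0.0638 = 1.1507
τ₀ = 8FD/(πd³) = 8·223·79.0/(π·8.2³) = 140936/1732.2 = 81.364 MPa
τ_max = K·τ₀ = 1.1507 × 81.364 = 93.625 MPa

93.6 MPa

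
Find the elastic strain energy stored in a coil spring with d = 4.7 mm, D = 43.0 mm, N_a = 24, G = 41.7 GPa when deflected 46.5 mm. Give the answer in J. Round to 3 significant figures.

1.44 J

k = Gd⁴/(8D³N_a) = (41.7×10³)(4.7⁴)/(8·43.0³·24) = 1.333 N/mm
U = ½kδ² = 0.5 × 1.333 × 46.5² = 1441.1 N·mm = 1.4411 J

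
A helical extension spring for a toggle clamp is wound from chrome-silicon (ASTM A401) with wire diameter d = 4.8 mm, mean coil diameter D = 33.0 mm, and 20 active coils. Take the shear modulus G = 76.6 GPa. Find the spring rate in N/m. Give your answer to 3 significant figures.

7070 N/m

k = Gd⁴/(8D³N_a) = (76.6×10³ × 4.8⁴) / (8 × 33.0³ × 20)
  = 4.06625e+07 / 5.74992e+06 = 7.0718 N/mm = 7071.8 N/m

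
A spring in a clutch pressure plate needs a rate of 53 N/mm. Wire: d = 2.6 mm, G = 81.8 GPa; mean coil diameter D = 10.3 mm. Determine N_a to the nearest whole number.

8

N_a = Gd⁴/(8D³k) = (81.8×10³ × 2.6⁴)/(8 × 10.3³ × 53)
    = 3.73806e+06 / 463316 = 8.068 → 8 coils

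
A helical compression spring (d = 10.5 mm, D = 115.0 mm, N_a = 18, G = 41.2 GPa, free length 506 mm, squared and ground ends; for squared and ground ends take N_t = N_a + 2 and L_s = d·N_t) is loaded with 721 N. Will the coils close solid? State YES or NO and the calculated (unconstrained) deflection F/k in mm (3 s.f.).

YES, δ = 315 mm

k = Gd⁴/(8D³N_a) = (41.2×10³)(10.5⁴)/(8·115.0³·18) = 2.2866 N/mm
N_t = 20; L_s = 10.5·20 = 210 mm; δ_solid = L₀ − L_s = 506 − 210 = 296 mm
δ = F/k = 721/2.2866 = 315.31 mm
δ ≥ δ_solid → spring goes solid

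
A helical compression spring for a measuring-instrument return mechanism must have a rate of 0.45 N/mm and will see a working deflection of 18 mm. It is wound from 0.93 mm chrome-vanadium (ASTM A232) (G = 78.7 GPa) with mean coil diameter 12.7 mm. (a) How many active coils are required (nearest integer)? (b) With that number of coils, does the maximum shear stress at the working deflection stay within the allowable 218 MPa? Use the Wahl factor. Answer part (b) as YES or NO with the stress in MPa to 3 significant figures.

(a) 8 coils; (b) NO, τ_max = 359 MPa

N_a = Gd⁴/(8D³k) = (78.7×10³)(0.93⁴)/(8·12.7³·0.45) = 7.983 → N_a = 8
Actual rate k = Gd⁴/(8D³·8) = 0.44907 N/mm
Working load F = kδ = 0.44907·18 = 8.0833 N
C = 12.7/0.93 = 13.6559; K_W = (4C−1)/(4C−4)+0.615/C = 1.1043
τ_max = K_W·8FD/(πd³) = 1.1043·325 = 358.9 MPa
τ_max > 218 MPa → exceeds allowable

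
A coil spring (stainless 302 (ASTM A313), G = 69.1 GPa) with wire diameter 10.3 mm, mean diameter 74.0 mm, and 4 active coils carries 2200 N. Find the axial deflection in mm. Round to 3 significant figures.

k = Gd⁴/(8D³N_a) = (69.1×10³)(10.3⁴)/(8·74.0³·4) = 59.977 N/mm
δ = F/k = 2200 / 59.977 = 36.681 mm

36.7 mm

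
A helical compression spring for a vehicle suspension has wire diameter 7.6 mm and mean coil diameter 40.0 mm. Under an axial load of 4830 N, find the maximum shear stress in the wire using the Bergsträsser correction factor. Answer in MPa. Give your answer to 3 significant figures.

Spring index C = D/d = 40.0/7.6 = 5.2632
K_B = (4C+2)/(4C−3) = 23.053/18.053 = 1.2770
τ₀ = 8FD/(πd³) = 8·4830·40.0/(π·7.6³) = 1.5456e+06/1379.1 = 1120.7 MPa
τ_max = K·τ₀ = 1.2770 × 1120.7 = 1431.2 MPa

1430 MPa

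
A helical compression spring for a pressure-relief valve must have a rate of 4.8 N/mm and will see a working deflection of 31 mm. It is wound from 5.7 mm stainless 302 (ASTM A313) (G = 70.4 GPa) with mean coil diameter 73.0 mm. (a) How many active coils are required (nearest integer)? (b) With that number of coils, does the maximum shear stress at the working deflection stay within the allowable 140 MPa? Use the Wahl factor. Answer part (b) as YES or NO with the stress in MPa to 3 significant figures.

(a) 5 coils; (b) NO, τ_max = 165 MPa

N_a = Gd⁴/(8D³k) = (70.4×10³)(5.7⁴)/(8·73.0³·4.8) = 4.975 → N_a = 5
Actual rate k = Gd⁴/(8D³·5) = 4.7758 N/mm
Working load F = kδ = 4.7758·31 = 148.05 N
C = 73.0/5.7 = 12.8070; K_W = (4C−1)/(4C−4)+0.615/C = 1.1115
τ_max = K_W·8FD/(πd³) = 1.1115·148.61 = 165.18 MPa
τ_max > 140 MPa → exceeds allowable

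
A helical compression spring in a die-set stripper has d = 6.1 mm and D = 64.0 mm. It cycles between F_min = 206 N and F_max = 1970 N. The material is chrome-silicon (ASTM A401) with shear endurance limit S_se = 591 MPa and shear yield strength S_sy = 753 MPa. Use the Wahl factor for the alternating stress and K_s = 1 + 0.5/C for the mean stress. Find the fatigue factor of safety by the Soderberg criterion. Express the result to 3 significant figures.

C = D/d = 64.0/6.1 = 10.4918; K_W = (4C−1)/(4C−4)+0.615/C = 1.1376; K_s = 1+0.5/C = 1.0477
F_a = (F_max−F_min)/2 = 882 N; F_m = (F_max+F_min)/2 = 1088 N
τ_a = K_W·8F_aD/(πd³) = 1.1376 × 633.28 = 720.45 MPa
τ_m = K_s·8F_mD/(πd³) = 1.0477 × 781.2 = 818.42 MPa
Soderberg: 1/n_f = τ_a/S_se + τ_m/S_sy = 720.45/591 + 818.42/753 = 1.21903 + 1.08688 = 2.3059
n_f = 1/2.3059 = 0.4337

0.434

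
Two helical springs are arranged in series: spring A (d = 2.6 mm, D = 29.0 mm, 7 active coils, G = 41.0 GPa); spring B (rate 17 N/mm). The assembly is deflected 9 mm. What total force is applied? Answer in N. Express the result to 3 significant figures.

k_A = Gd⁴/(8D³N_a) = (41.0×10³)(2.6⁴)/(8·29.0³·7) = 1.3718 N/mm
Series: 1/k_eq = 1/1.3718 + 1/17 = 0.78779; k_eq = 1.2694 N/mm
F = k_eq·δ = 1.2694·9 = 11.424 N

11.4 N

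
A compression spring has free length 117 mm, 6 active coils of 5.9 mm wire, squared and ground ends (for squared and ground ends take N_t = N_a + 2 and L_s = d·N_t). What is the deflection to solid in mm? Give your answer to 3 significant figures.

N_t = 8; L_s = 5.9·8 = 47.2 mm
δ_solid = L₀ − L_s = 117 − 47.2 = 69.8 mm

69.8 mm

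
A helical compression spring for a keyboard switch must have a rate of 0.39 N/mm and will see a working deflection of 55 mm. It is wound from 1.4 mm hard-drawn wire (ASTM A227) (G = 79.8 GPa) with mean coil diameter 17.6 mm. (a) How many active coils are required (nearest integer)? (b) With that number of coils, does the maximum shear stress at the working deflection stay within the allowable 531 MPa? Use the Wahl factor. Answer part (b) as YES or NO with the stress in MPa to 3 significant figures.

N_a = Gd⁴/(8D³k) = (79.8×10³)(1.4⁴)/(8·17.6³·0.39) = 18.02 → N_a = 18
Actual rate k = Gd⁴/(8D³·18) = 0.39049 N/mm
Working load F = kδ = 0.39049·55 = 21.477 N
C = 17.6/1.4 = 12.5714; K_W = (4C−1)/(4C−4)+0.615/C = 1.1137
τ_max = K_W·8FD/(πd³) = 1.1137·350.79 = 390.69 MPa
τ_max ≤ 531 MPa → acceptable

(a) 18 coils; (b) YES, τ_max = 391 MPa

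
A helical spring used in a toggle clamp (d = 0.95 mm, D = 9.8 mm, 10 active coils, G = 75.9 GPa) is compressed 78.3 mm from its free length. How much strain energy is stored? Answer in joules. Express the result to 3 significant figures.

k = Gd⁴/(8D³N_a) = (75.9×10³)(0.95⁴)/(8·9.8³·10) = 0.82105 N/mm
U = ½kδ² = 0.5 × 0.82105 × 78.3² = 2516.9 N·mm = 2.5169 J

2.52 J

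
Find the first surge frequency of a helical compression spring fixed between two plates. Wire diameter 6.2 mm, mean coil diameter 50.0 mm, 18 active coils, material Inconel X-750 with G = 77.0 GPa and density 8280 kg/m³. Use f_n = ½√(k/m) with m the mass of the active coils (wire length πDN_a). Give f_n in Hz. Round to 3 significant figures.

47.3 Hz

k = Gd⁴/(8D³N_a) = (77.0×10³)(6.2⁴)/(8·50.0³·18) = 6.321 N/mm = 6321 N/m
Wire length L = πDN_a = π·50.0·18 = 2827.4 mm
m = ρ·(πd²/4)·L = 8280 × 30.191×10⁻⁶ m² × 2.8274 m = 0.7068 kg
f_n = ½√(k/m) = 0.5·√(6321/0.7068) = 0.5·√(8943.1) = 47.284 Hz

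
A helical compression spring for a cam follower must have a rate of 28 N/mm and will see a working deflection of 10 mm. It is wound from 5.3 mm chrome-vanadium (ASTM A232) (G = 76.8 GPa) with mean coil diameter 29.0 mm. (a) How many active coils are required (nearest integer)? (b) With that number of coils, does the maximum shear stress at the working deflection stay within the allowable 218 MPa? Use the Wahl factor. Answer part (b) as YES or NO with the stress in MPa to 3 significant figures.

(a) 11 coils; (b) YES, τ_max = 179 MPa

N_a = Gd⁴/(8D³k) = (76.8×10³)(5.3⁴)/(8·29.0³·28) = 11.09 → N_a = 11
Actual rate k = Gd⁴/(8D³·11) = 28.235 N/mm
Working load F = kδ = 28.235·10 = 282.35 N
C = 29.0/5.3 = 5.4717; K_W = (4C−1)/(4C−4)+0.615/C = 1.2801
τ_max = K_W·8FD/(πd³) = 1.2801·140.05 = 179.29 MPa
τ_max ≤ 218 MPa → acceptable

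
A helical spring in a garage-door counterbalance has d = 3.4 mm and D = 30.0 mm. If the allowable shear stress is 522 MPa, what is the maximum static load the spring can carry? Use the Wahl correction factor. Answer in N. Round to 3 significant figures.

230 N

C = D/d = 30.0/3.4 = 8.8235
K_W = (4C−1)/(4C−4) + 0.615/C = 34.294/31.294 + 0.0697 = 1.1656
τ_max = K·8FD/(πd³) → F_max = τ_allow·πd³/(8DK)
F_max = 522·π·3.4³/(8·30.0·1.1656) = 64455/279.74 = 230.41 N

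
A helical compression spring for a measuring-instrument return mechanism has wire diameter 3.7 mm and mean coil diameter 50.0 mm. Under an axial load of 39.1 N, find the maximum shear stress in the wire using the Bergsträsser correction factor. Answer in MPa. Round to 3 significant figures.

Spring index C = D/d = 50.0/3.7 = 13.5135
K_B = (4C+2)/(4C−3) = 56.054/51.054 = 1.0979
τ₀ = 8FD/(πd³) = 8·39.1·50.0/(π·3.7³) = 15640/159.13 = 98.284 MPa
τ_max = K·τ₀ = 1.0979 × 98.284 = 107.91 MPa

108 MPa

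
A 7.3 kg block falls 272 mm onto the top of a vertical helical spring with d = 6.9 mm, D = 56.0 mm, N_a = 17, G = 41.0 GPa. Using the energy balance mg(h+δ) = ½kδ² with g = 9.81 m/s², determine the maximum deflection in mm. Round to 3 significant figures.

k = Gd⁴/(8D³N_a) = (41.0×10³)(6.9⁴)/(8·56.0³·17) = 3.8911 N/mm
W = mg = 7.3 × 9.81 = 71.613 N
½kδ² − Wδ − Wh = 0 → δ = (W + √(W² + 2kWh))/k
δ = (71.613 + √(5128.4 + 151589))/3.8911 = (71.613 + 395.88)/3.8911 = 120.14 mm

120 mm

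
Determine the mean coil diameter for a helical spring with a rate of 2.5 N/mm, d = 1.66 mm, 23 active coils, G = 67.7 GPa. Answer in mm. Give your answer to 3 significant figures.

D = (Gd⁴/(8N_a·k))^(1/3) = (67.7×10³·1.66⁴/(8·23·2.5))^(1/3)
  = (1117.54)^(1/3) = 10.3774 mm

10.4 mm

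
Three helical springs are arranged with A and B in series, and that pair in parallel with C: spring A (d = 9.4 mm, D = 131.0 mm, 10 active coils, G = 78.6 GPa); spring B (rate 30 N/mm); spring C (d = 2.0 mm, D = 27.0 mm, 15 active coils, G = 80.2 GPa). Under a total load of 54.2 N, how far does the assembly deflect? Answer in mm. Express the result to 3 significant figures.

k_A = Gd⁴/(8D³N_a) = (78.6×10³)(9.4⁴)/(8·131.0³·10) = 3.4122 N/mm
k_C = Gd⁴/(8D³N_a) = (80.2×10³)(2.0⁴)/(8·27.0³·15) = 0.54328 N/mm
Springs A,B series: k_AB = 1/(1/3.4122+1/30) = 3.0637 N/mm; parallel with C: k_eq = 3.0637+0.54328 = 3.607 N/mm
δ = F/k_eq = 54.2/3.607 = 15.026 mm

15.0 mm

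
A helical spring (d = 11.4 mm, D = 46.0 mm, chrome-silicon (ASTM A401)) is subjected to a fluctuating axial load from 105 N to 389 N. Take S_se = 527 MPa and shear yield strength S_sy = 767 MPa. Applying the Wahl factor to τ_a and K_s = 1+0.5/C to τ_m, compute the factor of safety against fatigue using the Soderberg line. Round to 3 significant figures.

C = D/d = 46.0/11.4 = 4.0351; K_W = (4C−1)/(4C−4)+0.615/C = 1.3995; K_s = 1+0.5/C = 1.1239
F_a = (F_max−F_min)/2 = 142 N; F_m = (F_max+F_min)/2 = 247 N
τ_a = K_W·8F_aD/(πd³) = 1.3995 × 11.227 = 15.713 MPa
τ_m = K_s·8F_mD/(πd³) = 1.1239 × 19.529 = 21.949 MPa
Soderberg: 1/n_f = τ_a/S_se + τ_m/S_sy = 15.713/527 + 21.949/767 = 0.02982 + 0.02862 = 0.058432
n_f = 1/0.058432 = 17.11

17.1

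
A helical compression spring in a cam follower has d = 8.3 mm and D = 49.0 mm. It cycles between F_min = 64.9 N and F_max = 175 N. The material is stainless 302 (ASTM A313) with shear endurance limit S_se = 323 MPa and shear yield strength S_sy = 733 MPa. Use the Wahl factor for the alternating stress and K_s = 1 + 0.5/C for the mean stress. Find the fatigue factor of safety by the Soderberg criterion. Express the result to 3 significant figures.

11.7

C = D/d = 49.0/8.3 = 5.9036; K_W = (4C−1)/(4C−4)+0.615/C = 1.2571; K_s = 1+0.5/C = 1.0847
F_a = (F_max−F_min)/2 = 55.05 N; F_m = (F_max+F_min)/2 = 119.95 N
τ_a = K_W·8F_aD/(πd³) = 1.2571 × 12.013 = 15.102 MPa
τ_m = K_s·8F_mD/(πd³) = 1.0847 × 26.176 = 28.393 MPa
Soderberg: 1/n_f = τ_a/S_se + τ_m/S_sy = 15.102/323 + 28.393/733 = 0.04676 + 0.03874 = 0.085491
n_f = 1/0.085491 = 11.7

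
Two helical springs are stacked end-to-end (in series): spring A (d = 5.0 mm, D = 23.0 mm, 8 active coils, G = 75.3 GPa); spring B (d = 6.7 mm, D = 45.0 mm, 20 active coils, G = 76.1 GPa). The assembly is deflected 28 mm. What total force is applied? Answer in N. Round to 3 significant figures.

251 N

k_A = Gd⁴/(8D³N_a) = (75.3×10³)(5.0⁴)/(8·23.0³·8) = 60.438 N/mm
k_B = Gd⁴/(8D³N_a) = (76.1×10³)(6.7⁴)/(8·45.0³·20) = 10.518 N/mm
Series: 1/k_eq = 1/60.438 + 1/10.518 = 0.11162; k_eq = 8.9588 N/mm
F = k_eq·δ = 8.9588·28 = 250.85 N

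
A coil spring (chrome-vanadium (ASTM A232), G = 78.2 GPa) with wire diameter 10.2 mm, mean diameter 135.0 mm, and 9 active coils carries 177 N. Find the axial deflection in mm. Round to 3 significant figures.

37.0 mm

k = Gd⁴/(8D³N_a) = (78.2×10³)(10.2⁴)/(8·135.0³·9) = 4.7783 N/mm
δ = F/k = 177 / 4.7783 = 37.042 mm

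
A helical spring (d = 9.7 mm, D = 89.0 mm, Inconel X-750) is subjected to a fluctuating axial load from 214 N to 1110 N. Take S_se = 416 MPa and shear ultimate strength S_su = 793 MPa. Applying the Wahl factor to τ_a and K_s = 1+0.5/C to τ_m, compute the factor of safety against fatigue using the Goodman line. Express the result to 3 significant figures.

C = D/d = 89.0/9.7 = 9.1753; K_W = (4C−1)/(4C−4)+0.615/C = 1.1588; K_s = 1+0.5/C = 1.0545
F_a = (F_max−F_min)/2 = 448 N; F_m = (F_max+F_min)/2 = 662 N
τ_a = K_W·8F_aD/(πd³) = 1.1588 × 111.25 = 128.91 MPa
τ_m = K_s·8F_mD/(πd³) = 1.0545 × 164.39 = 173.35 MPa
Goodman: 1/n_f = τ_a/S_se + τ_m/S_su = 128.91/416 + 173.35/793 = 0.30988 + 0.21860 = 0.52848
n_f = 1/0.52848 = 1.892

1.89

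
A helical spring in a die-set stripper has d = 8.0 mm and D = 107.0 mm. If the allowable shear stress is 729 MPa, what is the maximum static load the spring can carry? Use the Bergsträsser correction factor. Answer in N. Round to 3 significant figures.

C = D/d = 107.0/8.0 = 13.3750
K_B = (4C+2)/(4C−3) = 55.500/50.500 = 1.0990
τ_max = K·8FD/(πd³) → F_max = τ_allow·πd³/(8DK)
F_max = 729·π·8.0³/(8·107.0·1.0990) = 1.1726e+06/940.75 = 1246.4 N

1250 N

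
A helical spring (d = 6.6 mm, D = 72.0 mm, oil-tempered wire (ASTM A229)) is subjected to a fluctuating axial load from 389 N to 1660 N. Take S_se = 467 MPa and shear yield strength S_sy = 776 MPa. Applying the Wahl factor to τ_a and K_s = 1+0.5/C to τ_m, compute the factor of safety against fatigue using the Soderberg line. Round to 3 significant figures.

C = D/d = 72.0/6.6 = 10.9091; K_W = (4C−1)/(4C−4)+0.615/C = 1.1321; K_s = 1+0.5/C = 1.0458
F_a = (F_max−F_min)/2 = 635.5 N; F_m = (F_max+F_min)/2 = 1024.5 N
τ_a = K_W·8F_aD/(πd³) = 1.1321 × 405.28 = 458.8 MPa
τ_m = K_s·8F_mD/(πd³) = 1.0458 × 653.36 = 683.31 MPa
Soderberg: 1/n_f = τ_a/S_se + τ_m/S_sy = 458.8/467 + 683.31/776 = 0.98245 + 0.88055 = 1.863
n_f = 1/1.863 = 0.5368

0.537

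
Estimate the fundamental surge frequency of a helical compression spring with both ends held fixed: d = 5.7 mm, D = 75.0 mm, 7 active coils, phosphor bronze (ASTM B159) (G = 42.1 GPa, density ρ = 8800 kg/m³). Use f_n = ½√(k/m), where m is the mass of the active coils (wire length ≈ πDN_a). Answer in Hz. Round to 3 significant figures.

35.6 Hz

k = Gd⁴/(8D³N_a) = (42.1×10³)(5.7⁴)/(8·75.0³·7) = 1.8811 N/mm = 1881.1 N/m
Wire length L = πDN_a = π·75.0·7 = 1649.3 mm
m = ρ·(πd²/4)·L = 8800 × 25.518×10⁻⁶ m² × 1.6493 m = 0.37037 kg
f_n = ½√(k/m) = 0.5·√(1881.1/0.37037) = 0.5·√(5079) = 35.634 Hz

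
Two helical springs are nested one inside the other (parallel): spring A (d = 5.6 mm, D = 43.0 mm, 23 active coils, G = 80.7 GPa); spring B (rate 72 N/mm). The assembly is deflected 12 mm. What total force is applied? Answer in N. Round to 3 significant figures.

k_A = Gd⁴/(8D³N_a) = (80.7×10³)(5.6⁴)/(8·43.0³·23) = 5.425 N/mm
Parallel: k_eq = 5.425 + 72 = 77.425 N/mm
F = k_eq·δ = 77.425·12 = 929.1 N

929 N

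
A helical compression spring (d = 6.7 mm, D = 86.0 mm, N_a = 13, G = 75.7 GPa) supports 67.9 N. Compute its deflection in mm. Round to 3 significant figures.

k = Gd⁴/(8D³N_a) = (75.7×10³)(6.7⁴)/(8·86.0³·13) = 2.306 N/mm
δ = F/k = 67.9 / 2.306 = 29.444 mm

29.4 mm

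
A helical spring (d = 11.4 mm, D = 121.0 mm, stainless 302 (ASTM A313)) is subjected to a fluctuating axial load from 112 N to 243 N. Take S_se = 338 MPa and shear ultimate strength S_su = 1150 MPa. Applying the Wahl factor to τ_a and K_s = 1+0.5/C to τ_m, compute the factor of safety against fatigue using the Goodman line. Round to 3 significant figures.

12.6

C = D/d = 121.0/11.4 = 10.6140; K_W = (4C−1)/(4C−4)+0.615/C = 1.1360; K_s = 1+0.5/C = 1.0471
F_a = (F_max−F_min)/2 = 65.5 N; F_m = (F_max+F_min)/2 = 177.5 N
τ_a = K_W·8F_aD/(πd³) = 1.1360 × 13.622 = 15.474 MPa
τ_m = K_s·8F_mD/(πd³) = 1.0471 × 36.916 = 38.655 MPa
Goodman: 1/n_f = τ_a/S_se + τ_m/S_su = 15.474/338 + 38.655/1150 = 0.04578 + 0.03361 = 0.079395
n_f = 1/0.079395 = 12.6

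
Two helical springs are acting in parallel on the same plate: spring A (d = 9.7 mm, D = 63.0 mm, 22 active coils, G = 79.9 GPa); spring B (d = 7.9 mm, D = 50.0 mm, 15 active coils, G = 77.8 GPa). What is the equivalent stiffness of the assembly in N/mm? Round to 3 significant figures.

36.3 N/mm

k_A = Gd⁴/(8D³N_a) = (79.9×10³)(9.7⁴)/(8·63.0³·22) = 16.073 N/mm
k_B = Gd⁴/(8D³N_a) = (77.8×10³)(7.9⁴)/(8·50.0³·15) = 20.202 N/mm
Parallel: k_eq = 16.073 + 20.202 = 36.275 N/mm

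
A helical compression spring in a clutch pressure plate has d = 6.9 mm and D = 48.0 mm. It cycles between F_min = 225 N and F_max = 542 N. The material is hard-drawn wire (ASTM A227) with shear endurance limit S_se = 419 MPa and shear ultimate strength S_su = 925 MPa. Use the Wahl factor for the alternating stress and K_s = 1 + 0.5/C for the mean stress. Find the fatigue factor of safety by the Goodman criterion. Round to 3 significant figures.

2.97

C = D/d = 48.0/6.9 = 6.9565; K_W = (4C−1)/(4C−4)+0.615/C = 1.2143; K_s = 1+0.5/C = 1.0719
F_a = (F_max−F_min)/2 = 158.5 N; F_m = (F_max+F_min)/2 = 383.5 N
τ_a = K_W·8F_aD/(πd³) = 1.2143 × 58.974 = 71.614 MPa
τ_m = K_s·8F_mD/(πd³) = 1.0719 × 142.69 = 152.95 MPa
Goodman: 1/n_f = τ_a/S_se + τ_m/S_su = 71.614/419 + 152.95/925 = 0.17092 + 0.16535 = 0.33626
n_f = 1/0.33626 = 2.974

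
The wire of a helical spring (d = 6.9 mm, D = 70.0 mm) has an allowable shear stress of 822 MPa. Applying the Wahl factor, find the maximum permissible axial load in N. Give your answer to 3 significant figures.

C = D/d = 70.0/6.9 = 10.1449
K_W = (4C−1)/(4C−4) + 0.615/C = 39.580/36.580 + 0.0606 = 1.1426
τ_max = K·8FD/(πd³) → F_max = τ_allow·πd³/(8DK)
F_max = 822·π·6.9³/(8·70.0·1.1426) = 8.4834e+05/639.88 = 1325.8 N

1330 N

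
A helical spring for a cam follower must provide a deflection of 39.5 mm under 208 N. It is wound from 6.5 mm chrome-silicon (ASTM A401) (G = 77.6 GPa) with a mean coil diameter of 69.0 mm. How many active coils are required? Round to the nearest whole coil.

10

Required rate k = F/δ = 208/39.5 = 5.2658 N/mm
N_a = Gd⁴/(8D³k) = (77.6×10³ × 6.5⁴)/(8 × 69.0³ × 5.2658)
    = 1.38521e+08 / 1.3839e+07 = 10.01 → 10 coils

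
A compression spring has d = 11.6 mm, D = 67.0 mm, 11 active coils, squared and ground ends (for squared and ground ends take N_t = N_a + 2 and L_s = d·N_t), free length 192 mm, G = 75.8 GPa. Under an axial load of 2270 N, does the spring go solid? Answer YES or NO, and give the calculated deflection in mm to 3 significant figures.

k = Gd⁴/(8D³N_a) = (75.8×10³)(11.6⁴)/(8·67.0³·11) = 51.855 N/mm
N_t = 13; L_s = 11.6·13 = 150.8 mm; δ_solid = L₀ − L_s = 192 − 150.8 = 41.2 mm
δ = F/k = 2270/51.855 = 43.776 mm
δ ≥ δ_solid → spring goes solid

YES, δ = 43.8 mm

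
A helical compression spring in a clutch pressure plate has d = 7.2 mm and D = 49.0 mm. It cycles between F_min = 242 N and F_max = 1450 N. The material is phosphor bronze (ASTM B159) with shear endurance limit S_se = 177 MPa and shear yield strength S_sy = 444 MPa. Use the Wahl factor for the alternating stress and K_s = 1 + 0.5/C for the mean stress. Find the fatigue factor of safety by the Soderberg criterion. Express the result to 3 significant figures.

0.482

C = D/d = 49.0/7.2 = 6.8056; K_W = (4C−1)/(4C−4)+0.615/C = 1.2196; K_s = 1+0.5/C = 1.0735
F_a = (F_max−F_min)/2 = 604 N; F_m = (F_max+F_min)/2 = 846 N
τ_a = K_W·8F_aD/(πd³) = 1.2196 × 201.92 = 246.25 MPa
τ_m = K_s·8F_mD/(πd³) = 1.0735 × 282.82 = 303.6 MPa
Soderberg: 1/n_f = τ_a/S_se + τ_m/S_sy = 246.25/177 + 303.6/444 = 1.39124 + 0.68378 = 2.075
n_f = 1/2.075 = 0.4819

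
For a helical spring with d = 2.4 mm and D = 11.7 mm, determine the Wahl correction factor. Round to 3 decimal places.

1.320

C = D/d = 11.7/2.4 = 4.8750
K_W = (4C−1)/(4C−4) + 0.615/C = 18.500/15.500 + 0.1262 = 1.3197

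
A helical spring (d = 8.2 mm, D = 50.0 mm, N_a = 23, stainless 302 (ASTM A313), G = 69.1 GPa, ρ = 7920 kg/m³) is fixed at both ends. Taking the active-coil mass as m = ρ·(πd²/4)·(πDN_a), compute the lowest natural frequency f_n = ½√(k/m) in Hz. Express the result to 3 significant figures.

k = Gd⁴/(8D³N_a) = (69.1×10³)(8.2⁴)/(8·50.0³·23) = 13.583 N/mm = 13583 N/m
Wire length L = πDN_a = π·50.0·23 = 3612.8 mm
m = ρ·(πd²/4)·L = 7920 × 52.81×10⁻⁶ m² × 3.6128 m = 1.5111 kg
f_n = ½√(k/m) = 0.5·√(13583/1.5111) = 0.5·√(8989.1) = 47.405 Hz

47.4 Hz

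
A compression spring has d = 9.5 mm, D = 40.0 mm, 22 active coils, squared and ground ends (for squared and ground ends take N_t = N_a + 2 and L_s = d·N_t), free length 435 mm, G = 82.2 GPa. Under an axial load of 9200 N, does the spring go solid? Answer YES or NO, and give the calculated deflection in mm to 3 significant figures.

NO, δ = 155 mm

k = Gd⁴/(8D³N_a) = (82.2×10³)(9.5⁴)/(8·40.0³·22) = 59.439 N/mm
N_t = 24; L_s = 9.5·24 = 228 mm; δ_solid = L₀ − L_s = 435 − 228 = 207 mm
δ = F/k = 9200/59.439 = 154.78 mm
δ < δ_solid → spring does not go solid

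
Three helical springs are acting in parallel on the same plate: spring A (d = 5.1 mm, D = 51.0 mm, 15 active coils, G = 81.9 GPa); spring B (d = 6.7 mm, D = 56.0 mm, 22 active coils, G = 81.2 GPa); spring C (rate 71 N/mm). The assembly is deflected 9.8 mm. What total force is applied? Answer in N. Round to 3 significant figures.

k_A = Gd⁴/(8D³N_a) = (81.9×10³)(5.1⁴)/(8·51.0³·15) = 3.4807 N/mm
k_B = Gd⁴/(8D³N_a) = (81.2×10³)(6.7⁴)/(8·56.0³·22) = 5.2939 N/mm
Parallel: k_eq = 3.4807 + 5.2939 + 71 = 79.775 N/mm
F = k_eq·δ = 79.775·9.8 = 781.79 N

782 N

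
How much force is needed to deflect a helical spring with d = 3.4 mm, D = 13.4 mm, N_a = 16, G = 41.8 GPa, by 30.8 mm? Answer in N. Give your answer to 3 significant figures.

559 N

k = Gd⁴/(8D³N_a) = (41.8×10³)(3.4⁴)/(8·13.4³·16) = 18.137 N/mm
F = k·δ = 18.137 × 30.8 = 558.62 N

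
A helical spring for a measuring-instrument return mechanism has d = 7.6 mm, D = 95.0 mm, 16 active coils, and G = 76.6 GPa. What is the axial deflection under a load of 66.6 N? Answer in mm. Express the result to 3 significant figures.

28.6 mm

k = Gd⁴/(8D³N_a) = (76.6×10³)(7.6⁴)/(8·95.0³·16) = 2.3286 N/mm
δ = F/k = 66.6 / 2.3286 = 28.6 mm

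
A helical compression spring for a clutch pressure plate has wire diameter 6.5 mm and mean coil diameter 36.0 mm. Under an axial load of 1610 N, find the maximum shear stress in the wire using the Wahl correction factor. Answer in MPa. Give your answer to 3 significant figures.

Spring index C = D/d = 36.0/6.5 = 5.5385
K_W = (4C−1)/(4C−4) + 0.615/C = 21.154/18.154 + 0.1110 = 1.2763
τ₀ = 8FD/(πd³) = 8·1610·36.0/(π·6.5³) = 463680/862.76 = 537.44 MPa
τ_max = K·τ₀ = 1.2763 × 537.44 = 685.93 MPa

686 MPa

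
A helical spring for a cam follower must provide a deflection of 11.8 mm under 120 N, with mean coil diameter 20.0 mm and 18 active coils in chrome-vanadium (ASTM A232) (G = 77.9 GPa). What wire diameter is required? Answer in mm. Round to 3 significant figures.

Required rate k = F/δ = 120/11.8 = 10.169 N/mm
d = (8D³N_a·k / G)^(1/4) = (8·20.0³·18·10.169 / (77.9×10³))^0.25
  = (150.39)^0.25 = 3.5019 mm

3.50 mm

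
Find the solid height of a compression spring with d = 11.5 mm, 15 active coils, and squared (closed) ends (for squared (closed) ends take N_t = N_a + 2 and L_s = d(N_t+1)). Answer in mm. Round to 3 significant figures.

squared (closed) ends: N_t = N_a + 2 = 15 + 2 = 17
L_s = d·(N_t+1) = 11.5 × 18 = 207 mm

207 mm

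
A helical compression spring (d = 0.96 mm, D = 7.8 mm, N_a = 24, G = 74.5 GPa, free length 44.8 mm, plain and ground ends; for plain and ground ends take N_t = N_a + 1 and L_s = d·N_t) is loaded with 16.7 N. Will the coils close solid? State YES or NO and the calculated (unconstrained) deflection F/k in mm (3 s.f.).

k = Gd⁴/(8D³N_a) = (74.5×10³)(0.96⁴)/(8·7.8³·24) = 0.69447 N/mm
N_t = 25; L_s = 0.96·25 = 24 mm; δ_solid = L₀ − L_s = 44.8 − 24 = 20.8 mm
δ = F/k = 16.7/0.69447 = 24.047 mm
δ ≥ δ_solid → spring goes solid

YES, δ = 24.0 mm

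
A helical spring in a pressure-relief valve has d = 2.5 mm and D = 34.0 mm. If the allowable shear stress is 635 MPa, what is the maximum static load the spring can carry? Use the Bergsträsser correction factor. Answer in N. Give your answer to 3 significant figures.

104 N

C = D/d = 34.0/2.5 = 13.6000
K_B = (4C+2)/(4C−3) = 56.400/51.400 = 1.0973
τ_max = K·8FD/(πd³) → F_max = τ_allow·πd³/(8DK)
F_max = 635·π·2.5³/(8·34.0·1.0973) = 31170/298.46 = 104.44 N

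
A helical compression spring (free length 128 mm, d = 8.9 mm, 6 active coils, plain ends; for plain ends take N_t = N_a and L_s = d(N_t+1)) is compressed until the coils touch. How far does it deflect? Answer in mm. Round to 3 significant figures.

65.7 mm

N_t = 6; L_s = 8.9·7 = 62.3 mm
δ_solid = L₀ − L_s = 128 − 62.3 = 65.7 mm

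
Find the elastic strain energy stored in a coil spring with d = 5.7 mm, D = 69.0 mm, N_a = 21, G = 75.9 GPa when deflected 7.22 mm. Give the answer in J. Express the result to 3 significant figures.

0.0378 J

k = Gd⁴/(8D³N_a) = (75.9×10³)(5.7⁴)/(8·69.0³·21) = 1.4517 N/mm
U = ½kδ² = 0.5 × 1.4517 × 7.22² = 37.838 N·mm = 0.037838 J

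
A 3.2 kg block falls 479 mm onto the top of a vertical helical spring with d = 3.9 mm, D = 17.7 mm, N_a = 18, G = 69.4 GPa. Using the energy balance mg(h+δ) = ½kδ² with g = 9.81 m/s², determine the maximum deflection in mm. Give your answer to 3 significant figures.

40.3 mm

k = Gd⁴/(8D³N_a) = (69.4×10³)(3.9⁴)/(8·17.7³·18) = 20.106 N/mm
W = mg = 3.2 × 9.81 = 31.392 N
½kδ² − Wδ − Wh = 0 → δ = (W + √(W² + 2kWh))/k
δ = (31.392 + √(985.46 + 604672))/20.106 = (31.392 + 778.24)/20.106 = 40.267 mm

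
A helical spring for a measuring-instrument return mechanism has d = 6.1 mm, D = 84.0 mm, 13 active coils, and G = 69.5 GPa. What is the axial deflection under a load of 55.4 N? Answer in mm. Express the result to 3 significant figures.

35.5 mm

k = Gd⁴/(8D³N_a) = (69.5×10³)(6.1⁴)/(8·84.0³·13) = 1.5611 N/mm
δ = F/k = 55.4 / 1.5611 = 35.488 mm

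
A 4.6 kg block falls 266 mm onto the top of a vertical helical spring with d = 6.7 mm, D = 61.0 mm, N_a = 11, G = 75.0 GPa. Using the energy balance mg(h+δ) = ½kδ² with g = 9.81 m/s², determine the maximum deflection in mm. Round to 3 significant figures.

62.6 mm

k = Gd⁴/(8D³N_a) = (75.0×10³)(6.7⁴)/(8·61.0³·11) = 7.5664 N/mm
W = mg = 4.6 × 9.81 = 45.126 N
½kδ² − Wδ − Wh = 0 → δ = (W + √(W² + 2kWh))/k
δ = (45.126 + √(2036.4 + 181646))/7.5664 = (45.126 + 428.58)/7.5664 = 62.607 mm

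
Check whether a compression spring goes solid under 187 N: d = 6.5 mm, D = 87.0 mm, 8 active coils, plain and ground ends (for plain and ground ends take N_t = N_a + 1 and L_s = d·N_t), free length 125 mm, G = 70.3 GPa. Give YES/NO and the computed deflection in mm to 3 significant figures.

k = Gd⁴/(8D³N_a) = (70.3×10³)(6.5⁴)/(8·87.0³·8) = 2.9776 N/mm
N_t = 9; L_s = 6.5·9 = 58.5 mm; δ_solid = L₀ − L_s = 125 − 58.5 = 66.5 mm
δ = F/k = 187/2.9776 = 62.802 mm
δ < δ_solid → spring does not go solid

NO, δ = 62.8 mm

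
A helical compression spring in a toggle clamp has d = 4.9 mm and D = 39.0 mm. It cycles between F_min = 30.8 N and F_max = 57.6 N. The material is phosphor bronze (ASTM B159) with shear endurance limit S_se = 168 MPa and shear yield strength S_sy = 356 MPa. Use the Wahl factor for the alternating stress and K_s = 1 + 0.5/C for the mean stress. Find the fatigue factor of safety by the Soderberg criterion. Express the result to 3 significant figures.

C = D/d = 39.0/4.9 = 7.9592; K_W = (4C−1)/(4C−4)+0.615/C = 1.1850; K_s = 1+0.5/C = 1.0628
F_a = (F_max−F_min)/2 = 13.4 N; F_m = (F_max+F_min)/2 = 44.2 N
τ_a = K_W·8F_aD/(πd³) = 1.1850 × 11.312 = 13.405 MPa
τ_m = K_s·8F_mD/(πd³) = 1.0628 × 37.311 = 39.655 MPa
Soderberg: 1/n_f = τ_a/S_se + τ_m/S_sy = 13.405/168 + 39.655/356 = 0.07979 + 0.11139 = 0.19118
n_f = 1/0.19118 = 5.231

5.23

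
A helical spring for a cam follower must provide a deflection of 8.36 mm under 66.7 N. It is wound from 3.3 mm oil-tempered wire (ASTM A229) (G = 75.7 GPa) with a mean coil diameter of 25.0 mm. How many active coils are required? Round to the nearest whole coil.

9

Required rate k = F/δ = 66.7/8.36 = 7.9785 N/mm
N_a = Gd⁴/(8D³k) = (75.7×10³ × 3.3⁴)/(8 × 25.0³ × 7.9785)
    = 8.97742e+06 / 997309 = 9.002 → 9 coils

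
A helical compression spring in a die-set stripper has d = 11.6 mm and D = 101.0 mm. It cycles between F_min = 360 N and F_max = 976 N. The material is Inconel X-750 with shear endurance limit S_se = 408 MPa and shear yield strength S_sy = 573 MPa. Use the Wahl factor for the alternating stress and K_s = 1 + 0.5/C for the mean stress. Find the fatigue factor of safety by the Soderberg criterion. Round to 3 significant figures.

2.87

C = D/d = 101.0/11.6 = 8.7069; K_W = (4C−1)/(4C−4)+0.615/C = 1.1679; K_s = 1+0.5/C = 1.0574
F_a = (F_max−F_min)/2 = 308 N; F_m = (F_max+F_min)/2 = 668 N
τ_a = K_W·8F_aD/(πd³) = 1.1679 × 50.75 = 59.274 MPa
τ_m = K_s·8F_mD/(πd³) = 1.0574 × 110.07 = 116.39 MPa
Soderberg: 1/n_f = τ_a/S_se + τ_m/S_sy = 59.274/408 + 116.39/573 = 0.14528 + 0.20312 = 0.3484
n_f = 1/0.3484 = 2.87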